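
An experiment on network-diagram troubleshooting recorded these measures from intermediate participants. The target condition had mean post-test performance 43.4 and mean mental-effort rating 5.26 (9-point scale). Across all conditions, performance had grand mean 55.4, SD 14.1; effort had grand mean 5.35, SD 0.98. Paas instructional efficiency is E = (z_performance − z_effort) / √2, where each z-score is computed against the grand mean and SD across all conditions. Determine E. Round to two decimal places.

-0.54

z_performance = (43.4 − 55.4) / 14.1 = -12.0000 / 14.1 = -0.8511.
z_effort = (5.26 − 5.35) / 0.98 = -0.0900 / 0.98 = -0.0918.
z_P − z_E = -0.8511 − (-0.0918) = -0.7593.
E = -0.7593 / √2 = -0.7593 / 1.41421 = -0.5369 ≈ -0.54.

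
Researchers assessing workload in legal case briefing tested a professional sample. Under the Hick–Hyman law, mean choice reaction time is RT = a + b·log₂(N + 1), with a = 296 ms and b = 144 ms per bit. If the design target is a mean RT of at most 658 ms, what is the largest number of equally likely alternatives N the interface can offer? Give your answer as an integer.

4

Set 296 + 144·log₂(N + 1) ≤ 658.
log₂(N + 1) ≤ (658 − 296) / 144 = 2.5139.
N + 1 ≤ 2^2.5139 = 5.7116.
N ≤ 4.7116, so the largest integer N is 4.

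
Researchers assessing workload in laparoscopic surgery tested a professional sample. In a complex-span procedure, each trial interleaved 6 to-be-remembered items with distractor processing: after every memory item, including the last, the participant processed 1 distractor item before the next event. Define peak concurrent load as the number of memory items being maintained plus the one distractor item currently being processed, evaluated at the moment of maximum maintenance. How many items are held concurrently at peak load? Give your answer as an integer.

7

Maintenance is greatest during the distractor(s) after memory item 6: all 6 memory items are being held.
One distractor item is concurrently being processed.
Peak concurrent load = 6 + 1 = 7 items.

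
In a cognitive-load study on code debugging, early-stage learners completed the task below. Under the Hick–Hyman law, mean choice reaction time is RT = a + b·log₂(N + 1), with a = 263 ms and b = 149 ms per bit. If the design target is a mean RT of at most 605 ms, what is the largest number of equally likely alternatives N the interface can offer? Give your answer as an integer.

Set 263 + 149·log₂(N + 1) ≤ 605.
log₂(N + 1) ≤ (605 − 263) / 149 = 2.2953.
N + 1 ≤ 2^2.2953 = 4.9086.
N ≤ 3.9086, so the largest integer N is 3.

3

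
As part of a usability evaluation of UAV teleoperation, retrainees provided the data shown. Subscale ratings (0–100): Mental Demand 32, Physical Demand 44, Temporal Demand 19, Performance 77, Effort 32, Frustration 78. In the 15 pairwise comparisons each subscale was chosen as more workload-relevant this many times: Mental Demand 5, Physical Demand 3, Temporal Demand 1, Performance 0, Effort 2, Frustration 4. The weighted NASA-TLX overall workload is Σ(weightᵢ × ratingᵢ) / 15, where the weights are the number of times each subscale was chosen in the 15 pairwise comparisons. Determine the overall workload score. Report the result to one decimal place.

45.8

The tallies are the weights (they sum to 15).
Weighted sum = 5·32 + 3·44 + 1·19 + 0·77 + 2·32 + 4·78
            = 160 + 132 + 19 + 0 + 64 + 312 = 687.
Overall workload = 687 / 15 = 45.8000 ≈ 45.8.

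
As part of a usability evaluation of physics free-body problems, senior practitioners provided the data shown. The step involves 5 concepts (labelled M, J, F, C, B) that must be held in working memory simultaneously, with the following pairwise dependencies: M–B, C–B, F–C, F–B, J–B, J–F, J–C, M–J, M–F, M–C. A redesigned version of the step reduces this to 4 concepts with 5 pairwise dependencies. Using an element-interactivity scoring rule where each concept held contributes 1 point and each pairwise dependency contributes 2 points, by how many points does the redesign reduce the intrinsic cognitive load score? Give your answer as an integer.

11

Original: 5 × 1 + 10 × 2 = 5 + 20 = 25.
Redesigned: 4 × 1 + 5 × 2 = 4 + 10 = 14.
Reduction = 25 − 14 = 11.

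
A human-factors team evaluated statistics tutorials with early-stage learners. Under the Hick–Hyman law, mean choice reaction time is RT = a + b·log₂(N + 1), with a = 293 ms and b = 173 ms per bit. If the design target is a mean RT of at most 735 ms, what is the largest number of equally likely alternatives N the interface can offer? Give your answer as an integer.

4

Set 293 + 173·log₂(N + 1) ≤ 735.
log₂(N + 1) ≤ (735 − 293) / 173 = 2.5549.
N + 1 ≤ 2^2.5549 = 5.8763.
N ≤ 4.8763, so the largest integer N is 4.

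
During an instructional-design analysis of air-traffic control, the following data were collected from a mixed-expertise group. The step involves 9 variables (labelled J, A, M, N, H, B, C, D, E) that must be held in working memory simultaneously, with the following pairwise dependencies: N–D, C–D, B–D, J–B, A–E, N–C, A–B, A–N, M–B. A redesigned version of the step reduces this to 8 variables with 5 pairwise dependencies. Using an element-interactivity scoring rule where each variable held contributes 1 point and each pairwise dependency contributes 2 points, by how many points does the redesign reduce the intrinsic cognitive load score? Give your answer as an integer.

Original: 9 × 1 + 9 × 2 = 9 + 18 = 27.
Redesigned: 8 × 1 + 5 × 2 = 8 + 10 = 18.
Reduction = 27 − 18 = 9.

9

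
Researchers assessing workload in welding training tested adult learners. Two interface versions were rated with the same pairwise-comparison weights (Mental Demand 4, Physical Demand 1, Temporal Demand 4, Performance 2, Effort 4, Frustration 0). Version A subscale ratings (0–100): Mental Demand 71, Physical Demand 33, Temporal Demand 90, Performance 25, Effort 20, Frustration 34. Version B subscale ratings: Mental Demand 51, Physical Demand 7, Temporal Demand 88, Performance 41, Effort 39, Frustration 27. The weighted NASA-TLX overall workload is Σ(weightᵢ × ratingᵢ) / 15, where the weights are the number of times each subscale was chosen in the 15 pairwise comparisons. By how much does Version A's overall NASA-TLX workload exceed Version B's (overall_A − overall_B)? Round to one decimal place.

Version A weighted sum = 4·71 + 1·33 + 4·90 + 2·25 + 4·20 + 0·34 = 284 + 33 + 360 + 50 + 80 + 0 = 807; overall_A = 807/15 = 53.8000.
Version B weighted sum = 4·51 + 1·7 + 4·88 + 2·41 + 4·39 + 0·27 = 204 + 7 + 352 + 82 + 156 + 0 = 801; overall_B = 801/15 = 53.4000.
Difference = 53.8000 − 53.4000 = 0.4000 ≈ 0.4.

0.4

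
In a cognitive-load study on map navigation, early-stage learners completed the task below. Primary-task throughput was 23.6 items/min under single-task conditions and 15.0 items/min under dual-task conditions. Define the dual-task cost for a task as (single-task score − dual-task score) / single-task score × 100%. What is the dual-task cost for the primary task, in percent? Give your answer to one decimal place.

Cost = (23.6 − 15.0) / 23.6 × 100%
     = 8.6000 / 23.6 × 100% = 36.4407%.
≈ 36.4%.

36.4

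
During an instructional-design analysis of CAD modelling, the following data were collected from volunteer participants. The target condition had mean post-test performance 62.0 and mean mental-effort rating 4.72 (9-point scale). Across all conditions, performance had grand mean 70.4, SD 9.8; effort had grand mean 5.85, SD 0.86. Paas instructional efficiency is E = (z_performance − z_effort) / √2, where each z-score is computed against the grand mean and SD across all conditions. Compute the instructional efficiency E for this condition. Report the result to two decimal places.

0.32

z_performance = (62.0 − 70.4) / 9.8 = -8.4000 / 9.8 = -0.8571.
z_effort = (4.72 − 5.85) / 0.86 = -1.1300 / 0.86 = -1.3140.
z_P − z_E = -0.8571 − (-1.3140) = 0.4569.
E = 0.4569 / √2 = 0.4569 / 1.41421 = 0.3231 ≈ 0.32.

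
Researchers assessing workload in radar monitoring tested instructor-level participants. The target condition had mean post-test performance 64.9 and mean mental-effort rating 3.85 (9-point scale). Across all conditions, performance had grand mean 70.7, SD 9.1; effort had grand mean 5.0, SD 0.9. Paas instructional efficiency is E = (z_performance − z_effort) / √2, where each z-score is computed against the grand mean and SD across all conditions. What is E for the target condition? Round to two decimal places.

0.45

z_performance = (64.9 − 70.7) / 9.1 = -5.8000 / 9.1 = -0.6374.
z_effort = (3.85 − 5.0) / 0.9 = -1.1500 / 0.9 = -1.2778.
z_P − z_E = -0.6374 − (-1.2778) = 0.6404.
E = 0.6404 / √2 = 0.6404 / 1.41421 = 0.4528 ≈ 0.45.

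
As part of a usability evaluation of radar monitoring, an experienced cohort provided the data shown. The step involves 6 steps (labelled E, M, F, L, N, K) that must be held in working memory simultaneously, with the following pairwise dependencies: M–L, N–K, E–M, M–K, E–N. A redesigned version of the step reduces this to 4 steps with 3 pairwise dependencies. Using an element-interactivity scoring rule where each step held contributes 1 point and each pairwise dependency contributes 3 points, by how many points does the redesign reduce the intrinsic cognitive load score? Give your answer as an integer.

8

Original: 6 × 1 + 5 × 3 = 6 + 15 = 21.
Redesigned: 4 × 1 + 3 × 3 = 4 + 9 = 13.
Reduction = 21 − 13 = 8.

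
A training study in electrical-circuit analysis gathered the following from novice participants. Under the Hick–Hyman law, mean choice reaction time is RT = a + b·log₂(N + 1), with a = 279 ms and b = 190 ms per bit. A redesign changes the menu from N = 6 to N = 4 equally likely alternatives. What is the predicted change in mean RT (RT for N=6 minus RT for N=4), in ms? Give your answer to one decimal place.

RT(6) = 279 + 190·log₂(7) = 279 + 190·2.8074 = 812.4060 ms.
RT(4) = 279 + 190·log₂(5) = 279 + 190·2.3219 = 720.1610 ms.
Difference = 812.4060 − 720.1610 = 92.2450 ≈ 92.2 ms.

92.2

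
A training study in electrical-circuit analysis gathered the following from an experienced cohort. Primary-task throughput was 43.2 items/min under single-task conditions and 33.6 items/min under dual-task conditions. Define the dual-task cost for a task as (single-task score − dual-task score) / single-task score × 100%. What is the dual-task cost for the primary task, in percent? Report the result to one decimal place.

Cost = (43.2 − 33.6) / 43.2 × 100%
     = 9.6000 / 43.2 × 100% = 22.2222%.
≈ 22.2%.

22.2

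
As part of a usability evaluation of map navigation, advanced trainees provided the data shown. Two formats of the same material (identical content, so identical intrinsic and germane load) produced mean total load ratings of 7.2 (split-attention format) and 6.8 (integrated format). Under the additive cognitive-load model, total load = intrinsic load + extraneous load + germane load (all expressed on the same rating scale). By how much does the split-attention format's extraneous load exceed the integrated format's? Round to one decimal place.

Intrinsic and germane load are equal across formats, so the difference in total load equals the difference in extraneous load.
Extraneous-load difference = 7.2 − 6.8 = 0.4.

0.4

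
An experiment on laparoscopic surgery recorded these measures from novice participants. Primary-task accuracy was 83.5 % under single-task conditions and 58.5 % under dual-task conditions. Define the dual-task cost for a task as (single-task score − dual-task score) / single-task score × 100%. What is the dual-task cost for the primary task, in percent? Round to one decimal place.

29.9

Cost = (83.5 − 58.5) / 83.5 × 100%
     = 25.0000 / 83.5 × 100% = 29.9401%.
≈ 29.9%.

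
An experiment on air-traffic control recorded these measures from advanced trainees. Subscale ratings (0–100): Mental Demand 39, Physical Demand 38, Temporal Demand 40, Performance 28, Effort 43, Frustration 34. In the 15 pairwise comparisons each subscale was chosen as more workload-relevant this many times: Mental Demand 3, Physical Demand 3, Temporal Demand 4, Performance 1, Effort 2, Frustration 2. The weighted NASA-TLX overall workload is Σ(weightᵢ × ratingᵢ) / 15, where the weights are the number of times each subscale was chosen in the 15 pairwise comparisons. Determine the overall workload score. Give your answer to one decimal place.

The tallies are the weights (they sum to 15).
Weighted sum = 3·39 + 3·38 + 4·40 + 1·28 + 2·43 + 2·34
            = 117 + 114 + 160 + 28 + 86 + 68 = 573.
Overall workload = 573 / 15 = 38.2000 ≈ 38.2.

38.2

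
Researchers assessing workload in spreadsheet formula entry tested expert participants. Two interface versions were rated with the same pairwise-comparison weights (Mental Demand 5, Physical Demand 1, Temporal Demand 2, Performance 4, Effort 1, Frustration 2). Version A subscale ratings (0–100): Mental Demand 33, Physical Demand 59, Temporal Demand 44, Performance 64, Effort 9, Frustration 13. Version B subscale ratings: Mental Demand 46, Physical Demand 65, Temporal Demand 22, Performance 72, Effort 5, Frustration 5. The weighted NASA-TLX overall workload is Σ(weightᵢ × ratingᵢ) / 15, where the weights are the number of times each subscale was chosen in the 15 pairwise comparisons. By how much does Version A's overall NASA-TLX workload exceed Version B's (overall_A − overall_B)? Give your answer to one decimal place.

Version A weighted sum = 5·33 + 1·59 + 2·44 + 4·64 + 1·9 + 2·13 = 165 + 59 + 88 + 256 + 9 + 26 = 603; overall_A = 603/15 = 40.2000.
Version B weighted sum = 5·46 + 1·65 + 2·22 + 4·72 + 1·5 + 2·5 = 230 + 65 + 44 + 288 + 5 + 10 = 642; overall_B = 642/15 = 42.8000.
Difference = 40.2000 − 42.8000 = -2.6000 ≈ -2.6.

-2.6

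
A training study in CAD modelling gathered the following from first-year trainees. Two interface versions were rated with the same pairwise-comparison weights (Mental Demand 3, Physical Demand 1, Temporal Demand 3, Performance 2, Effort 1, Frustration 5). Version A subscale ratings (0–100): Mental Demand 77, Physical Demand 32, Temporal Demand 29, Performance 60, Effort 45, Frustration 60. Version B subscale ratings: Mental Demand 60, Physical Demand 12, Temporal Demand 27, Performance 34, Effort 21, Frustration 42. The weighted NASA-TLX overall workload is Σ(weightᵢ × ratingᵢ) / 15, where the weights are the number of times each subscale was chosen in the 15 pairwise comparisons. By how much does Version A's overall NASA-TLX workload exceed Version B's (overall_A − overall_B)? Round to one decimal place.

16.2

Version A weighted sum = 3·77 + 1·32 + 3·29 + 2·60 + 1·45 + 5·60 = 231 + 32 + 87 + 120 + 45 + 300 = 815; overall_A = 815/15 = 54.3333.
Version B weighted sum = 3·60 + 1·12 + 3·27 + 2·34 + 1·21 + 5·42 = 180 + 12 + 81 + 68 + 21 + 210 = 572; overall_B = 572/15 = 38.1333.
Difference = 54.3333 − 38.1333 = 16.2000 ≈ 16.2.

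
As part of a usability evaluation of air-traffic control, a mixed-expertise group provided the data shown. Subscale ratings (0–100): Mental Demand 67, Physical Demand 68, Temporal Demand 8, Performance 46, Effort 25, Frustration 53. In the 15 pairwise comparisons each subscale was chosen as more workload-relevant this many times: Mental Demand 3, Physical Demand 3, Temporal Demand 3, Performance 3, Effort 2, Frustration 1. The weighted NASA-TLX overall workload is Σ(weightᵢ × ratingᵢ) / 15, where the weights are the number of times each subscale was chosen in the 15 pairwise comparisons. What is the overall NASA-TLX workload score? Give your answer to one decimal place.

44.7

The tallies are the weights (they sum to 15).
Weighted sum = 3·67 + 3·68 + 3·8 + 3·46 + 2·25 + 1·53
            = 201 + 204 + 24 + 138 + 50 + 53 = 670.
Overall workload = 670 / 15 = 44.6667 ≈ 44.7.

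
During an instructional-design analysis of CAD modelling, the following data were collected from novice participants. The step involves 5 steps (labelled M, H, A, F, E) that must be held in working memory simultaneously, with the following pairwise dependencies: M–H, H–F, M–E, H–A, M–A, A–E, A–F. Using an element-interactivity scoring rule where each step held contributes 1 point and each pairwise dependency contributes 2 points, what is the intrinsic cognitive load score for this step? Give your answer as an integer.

Count of steps held simultaneously: 5.
Count of pairwise dependencies listed: 7.
Element contribution: 5 × 1 = 5.
Interaction contribution: 7 × 2 = 14.
Intrinsic load = 5 + 14 = 19.

19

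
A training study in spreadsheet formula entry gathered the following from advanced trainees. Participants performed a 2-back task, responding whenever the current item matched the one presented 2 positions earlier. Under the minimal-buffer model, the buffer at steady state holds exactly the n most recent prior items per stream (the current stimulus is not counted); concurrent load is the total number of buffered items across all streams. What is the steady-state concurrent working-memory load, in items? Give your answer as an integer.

The buffer holds the 2 most recent prior items.
Steady-state concurrent load = 2 items.

2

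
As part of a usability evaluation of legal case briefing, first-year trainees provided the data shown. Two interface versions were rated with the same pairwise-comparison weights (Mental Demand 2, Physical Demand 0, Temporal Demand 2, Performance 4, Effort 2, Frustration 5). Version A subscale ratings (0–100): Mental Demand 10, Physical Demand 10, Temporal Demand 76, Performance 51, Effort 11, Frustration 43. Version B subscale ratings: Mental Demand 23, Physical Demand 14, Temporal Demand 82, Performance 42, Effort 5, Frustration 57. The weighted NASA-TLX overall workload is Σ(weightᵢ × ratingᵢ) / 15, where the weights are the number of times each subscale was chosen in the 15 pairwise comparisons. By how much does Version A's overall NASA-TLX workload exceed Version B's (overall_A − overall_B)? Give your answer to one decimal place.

-4.0

Version A weighted sum = 2·10 + 0·10 + 2·76 + 4·51 + 2·11 + 5·43 = 20 + 0 + 152 + 204 + 22 + 215 = 613; overall_A = 613/15 = 40.8667.
Version B weighted sum = 2·23 + 0·14 + 2·82 + 4·42 + 2·5 + 5·57 = 46 + 0 + 164 + 168 + 10 + 285 = 673; overall_B = 673/15 = 44.8667.
Difference = 40.8667 − 44.8667 = -4.0000 ≈ -4.0.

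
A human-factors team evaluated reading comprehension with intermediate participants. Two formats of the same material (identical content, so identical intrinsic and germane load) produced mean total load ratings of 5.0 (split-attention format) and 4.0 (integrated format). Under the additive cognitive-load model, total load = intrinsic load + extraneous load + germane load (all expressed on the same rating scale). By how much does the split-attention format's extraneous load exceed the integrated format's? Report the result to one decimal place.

Intrinsic and germane load are equal across formats, so the difference in total load equals the difference in extraneous load.
Extraneous-load difference = 5.0 − 4.0 = 1.0.

1.0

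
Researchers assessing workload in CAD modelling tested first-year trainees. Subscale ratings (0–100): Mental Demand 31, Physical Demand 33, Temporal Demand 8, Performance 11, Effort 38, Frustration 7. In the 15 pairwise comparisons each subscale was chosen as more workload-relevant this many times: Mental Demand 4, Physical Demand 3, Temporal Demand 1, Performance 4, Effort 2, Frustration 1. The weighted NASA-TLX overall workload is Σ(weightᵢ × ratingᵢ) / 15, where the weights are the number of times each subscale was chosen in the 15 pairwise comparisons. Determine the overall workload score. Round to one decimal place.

The tallies are the weights (they sum to 15).
Weighted sum = 4·31 + 3·33 + 1·8 + 4·11 + 2·38 + 1·7
            = 124 + 99 + 8 + 44 + 76 + 7 = 358.
Overall workload = 358 / 15 = 23.8667 ≈ 23.9.

23.9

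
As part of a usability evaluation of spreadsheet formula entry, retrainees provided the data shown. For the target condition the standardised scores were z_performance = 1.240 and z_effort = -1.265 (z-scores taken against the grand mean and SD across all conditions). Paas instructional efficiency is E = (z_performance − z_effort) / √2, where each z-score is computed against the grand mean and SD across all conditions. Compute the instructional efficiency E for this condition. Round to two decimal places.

1.77

z_P − z_E = 1.240 − (-1.265) = 2.5050.
E = 2.5050 / √2 = 2.5050 / 1.41421 = 1.7713 ≈ 1.77.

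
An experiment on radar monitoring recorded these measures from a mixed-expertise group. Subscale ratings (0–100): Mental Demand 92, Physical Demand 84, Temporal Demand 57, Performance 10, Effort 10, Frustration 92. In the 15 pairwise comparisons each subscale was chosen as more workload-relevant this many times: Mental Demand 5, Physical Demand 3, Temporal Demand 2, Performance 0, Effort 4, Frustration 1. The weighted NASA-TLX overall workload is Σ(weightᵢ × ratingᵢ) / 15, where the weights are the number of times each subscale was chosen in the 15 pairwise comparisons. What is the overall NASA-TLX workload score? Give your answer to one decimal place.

63.9

The tallies are the weights (they sum to 15).
Weighted sum = 5·92 + 3·84 + 2·57 + 0·10 + 4·10 + 1·92
            = 460 + 252 + 114 + 0 + 40 + 92 = 958.
Overall workload = 958 / 15 = 63.8667 ≈ 63.9.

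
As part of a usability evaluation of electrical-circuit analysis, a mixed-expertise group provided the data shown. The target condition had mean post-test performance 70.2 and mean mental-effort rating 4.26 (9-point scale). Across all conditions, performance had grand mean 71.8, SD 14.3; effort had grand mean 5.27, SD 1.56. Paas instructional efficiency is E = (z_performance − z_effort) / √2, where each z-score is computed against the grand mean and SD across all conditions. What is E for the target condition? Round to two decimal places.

0.38

z_performance = (70.2 − 71.8) / 14.3 = -1.6000 / 14.3 = -0.1119.
z_effort = (4.26 − 5.27) / 1.56 = -1.0100 / 1.56 = -0.6474.
z_P − z_E = -0.1119 − (-0.6474) = 0.5355.
E = 0.5355 / √2 = 0.5355 / 1.41421 = 0.3787 ≈ 0.38.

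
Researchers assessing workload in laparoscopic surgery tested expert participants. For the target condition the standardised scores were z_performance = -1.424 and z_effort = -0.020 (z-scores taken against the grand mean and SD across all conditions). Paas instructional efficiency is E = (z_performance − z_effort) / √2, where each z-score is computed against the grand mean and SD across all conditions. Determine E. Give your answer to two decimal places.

-0.99

z_P − z_E = -1.424 − (-0.020) = -1.4040.
E = -1.4040 / √2 = -1.4040 / 1.41421 = -0.9928 ≈ -0.99.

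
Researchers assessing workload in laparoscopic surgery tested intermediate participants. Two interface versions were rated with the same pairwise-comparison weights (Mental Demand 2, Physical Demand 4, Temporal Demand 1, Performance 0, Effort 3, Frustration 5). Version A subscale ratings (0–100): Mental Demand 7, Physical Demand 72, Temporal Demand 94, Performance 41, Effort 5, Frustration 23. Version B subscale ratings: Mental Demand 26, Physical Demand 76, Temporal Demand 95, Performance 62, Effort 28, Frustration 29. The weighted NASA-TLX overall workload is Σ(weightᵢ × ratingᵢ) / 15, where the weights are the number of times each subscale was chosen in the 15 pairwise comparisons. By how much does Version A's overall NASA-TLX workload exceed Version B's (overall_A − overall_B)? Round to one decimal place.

-10.3

Version A weighted sum = 2·7 + 4·72 + 1·94 + 0·41 + 3·5 + 5·23 = 14 + 288 + 94 + 0 + 15 + 115 = 526; overall_A = 526/15 = 35.0667.
Version B weighted sum = 2·26 + 4·76 + 1·95 + 0·62 + 3·28 + 5·29 = 52 + 304 + 95 + 0 + 84 + 145 = 680; overall_B = 680/15 = 45.3333.
Difference = 35.0667 − 45.3333 = -10.2666 ≈ -10.3.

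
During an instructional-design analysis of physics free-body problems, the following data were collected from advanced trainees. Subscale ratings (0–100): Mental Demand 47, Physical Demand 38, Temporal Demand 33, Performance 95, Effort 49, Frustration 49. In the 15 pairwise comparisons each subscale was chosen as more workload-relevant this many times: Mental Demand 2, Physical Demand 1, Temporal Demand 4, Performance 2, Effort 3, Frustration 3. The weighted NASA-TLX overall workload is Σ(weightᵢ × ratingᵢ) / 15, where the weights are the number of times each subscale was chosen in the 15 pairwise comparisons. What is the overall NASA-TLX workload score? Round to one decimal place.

49.9

The tallies are the weights (they sum to 15).
Weighted sum = 2·47 + 1·38 + 4·33 + 2·95 + 3·49 + 3·49
            = 94 + 38 + 132 + 190 + 147 + 147 = 748.
Overall workload = 748 / 15 = 49.8667 ≈ 49.9.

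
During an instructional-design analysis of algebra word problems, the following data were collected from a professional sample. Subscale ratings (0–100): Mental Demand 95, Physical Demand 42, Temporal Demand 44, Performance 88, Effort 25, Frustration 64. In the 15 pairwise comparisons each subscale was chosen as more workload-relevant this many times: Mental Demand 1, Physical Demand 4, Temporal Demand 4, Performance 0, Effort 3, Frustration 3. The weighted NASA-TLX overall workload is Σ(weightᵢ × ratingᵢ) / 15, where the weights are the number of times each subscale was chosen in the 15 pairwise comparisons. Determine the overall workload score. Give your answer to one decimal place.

The tallies are the weights (they sum to 15).
Weighted sum = 1·95 + 4·42 + 4·44 + 0·88 + 3·25 + 3·64
            = 95 + 168 + 176 + 0 + 75 + 192 = 706.
Overall workload = 706 / 15 = 47.0667 ≈ 47.1.

47.1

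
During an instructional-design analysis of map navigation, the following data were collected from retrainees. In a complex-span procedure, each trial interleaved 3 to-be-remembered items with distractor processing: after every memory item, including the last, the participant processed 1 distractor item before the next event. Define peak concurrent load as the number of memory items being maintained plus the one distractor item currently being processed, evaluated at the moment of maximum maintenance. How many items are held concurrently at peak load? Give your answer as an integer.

Maintenance is greatest during the distractor(s) after memory item 3: all 3 memory items are being held.
One distractor item is concurrently being processed.
Peak concurrent load = 3 + 1 = 4 items.

4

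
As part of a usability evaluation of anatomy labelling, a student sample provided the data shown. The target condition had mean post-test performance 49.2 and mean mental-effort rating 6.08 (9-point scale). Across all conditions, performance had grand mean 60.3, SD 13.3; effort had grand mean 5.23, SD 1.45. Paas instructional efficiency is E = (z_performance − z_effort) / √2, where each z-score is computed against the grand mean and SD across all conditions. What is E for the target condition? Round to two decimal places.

-1.00

z_performance = (49.2 − 60.3) / 13.3 = -11.1000 / 13.3 = -0.8346.
z_effort = (6.08 − 5.23) / 1.45 = 0.8500 / 1.45 = 0.5862.
z_P − z_E = -0.8346 − 0.5862 = -1.4208.
E = -1.4208 / √2 = -1.4208 / 1.41421 = -1.0047 ≈ -1.00.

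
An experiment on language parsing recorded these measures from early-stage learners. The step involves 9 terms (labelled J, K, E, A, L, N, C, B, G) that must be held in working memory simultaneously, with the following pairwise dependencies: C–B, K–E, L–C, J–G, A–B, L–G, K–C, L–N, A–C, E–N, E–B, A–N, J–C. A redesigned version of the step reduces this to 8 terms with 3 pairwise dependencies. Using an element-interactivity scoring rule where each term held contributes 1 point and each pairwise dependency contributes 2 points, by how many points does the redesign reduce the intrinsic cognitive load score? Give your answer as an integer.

Original: 9 × 1 + 13 × 2 = 9 + 26 = 35.
Redesigned: 8 × 1 + 3 × 2 = 8 + 6 = 14.
Reduction = 35 − 14 = 21.

21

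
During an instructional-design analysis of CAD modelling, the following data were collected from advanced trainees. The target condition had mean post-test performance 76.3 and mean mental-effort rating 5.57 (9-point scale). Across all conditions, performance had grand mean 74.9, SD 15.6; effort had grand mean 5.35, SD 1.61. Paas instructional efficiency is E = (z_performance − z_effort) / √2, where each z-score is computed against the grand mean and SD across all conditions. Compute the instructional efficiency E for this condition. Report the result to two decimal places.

z_performance = (76.3 − 74.9) / 15.6 = 1.4000 / 15.6 = 0.0897.
z_effort = (5.57 − 5.35) / 1.61 = 0.2200 / 1.61 = 0.1366.
z_P − z_E = 0.0897 − 0.1366 = -0.0469.
E = -0.0469 / √2 = -0.0469 / 1.41421 = -0.0332 ≈ -0.03.

-0.03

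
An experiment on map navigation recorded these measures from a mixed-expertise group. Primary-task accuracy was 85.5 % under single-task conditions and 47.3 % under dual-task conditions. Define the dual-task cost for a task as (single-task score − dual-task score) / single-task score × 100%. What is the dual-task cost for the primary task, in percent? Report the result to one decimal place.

44.7

Cost = (85.5 − 47.3) / 85.5 × 100%
     = 38.2000 / 85.5 × 100% = 44.6784%.
≈ 44.7%.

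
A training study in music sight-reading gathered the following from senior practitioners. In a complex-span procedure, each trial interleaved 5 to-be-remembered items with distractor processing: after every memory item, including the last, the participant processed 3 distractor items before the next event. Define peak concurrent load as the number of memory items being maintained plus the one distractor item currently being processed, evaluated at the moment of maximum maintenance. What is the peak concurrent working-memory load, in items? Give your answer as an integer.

Maintenance is greatest during the distractor(s) after memory item 5: all 5 memory items are being held.
One distractor item is concurrently being processed.
Peak concurrent load = 5 + 1 = 6 items.

6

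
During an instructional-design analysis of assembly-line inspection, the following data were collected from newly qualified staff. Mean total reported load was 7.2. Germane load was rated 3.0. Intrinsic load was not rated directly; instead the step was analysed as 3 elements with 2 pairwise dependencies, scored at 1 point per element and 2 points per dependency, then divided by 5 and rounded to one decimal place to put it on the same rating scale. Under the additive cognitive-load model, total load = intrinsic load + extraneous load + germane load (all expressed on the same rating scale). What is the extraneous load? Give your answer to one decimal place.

Intrinsic (element-interactivity): (3 × 1 + 2 × 2) / 5 = 7 / 5 = 1.4000 → 1.4.
extraneous load = total − intrinsic − germane
             = 7.2 − 1.4 − 3.0 = 2.8.

2.8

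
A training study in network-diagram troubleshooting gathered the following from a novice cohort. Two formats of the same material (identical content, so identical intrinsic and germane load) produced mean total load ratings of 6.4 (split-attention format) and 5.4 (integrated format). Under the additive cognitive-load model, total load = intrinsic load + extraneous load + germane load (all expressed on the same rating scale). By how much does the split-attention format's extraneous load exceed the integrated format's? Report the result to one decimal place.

1.0

Intrinsic and germane load are equal across formats, so the difference in total load equals the difference in extraneous load.
Extraneous-load difference = 6.4 − 5.4 = 1.0.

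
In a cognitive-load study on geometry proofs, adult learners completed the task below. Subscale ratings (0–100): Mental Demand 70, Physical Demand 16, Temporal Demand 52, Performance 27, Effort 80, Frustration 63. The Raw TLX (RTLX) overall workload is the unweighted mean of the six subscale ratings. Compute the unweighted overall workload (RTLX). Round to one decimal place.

51.3

Sum of ratings = 70 + 16 + 52 + 27 + 80 + 63 = 308.
RTLX = 308 / 6 = 51.3333 ≈ 51.3.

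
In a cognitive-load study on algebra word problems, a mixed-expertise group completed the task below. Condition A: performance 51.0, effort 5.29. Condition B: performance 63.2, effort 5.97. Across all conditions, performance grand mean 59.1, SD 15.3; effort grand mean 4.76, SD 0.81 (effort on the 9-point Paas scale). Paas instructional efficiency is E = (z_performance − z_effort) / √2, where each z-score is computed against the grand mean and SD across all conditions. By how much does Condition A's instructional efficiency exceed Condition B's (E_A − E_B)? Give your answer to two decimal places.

Condition A: z_P = (51.0 − 59.1)/15.3 = -0.5294; z_E = (5.29 − 4.76)/0.81 = 0.6543; E_A = (-0.5294 − 0.6543)/√2 = -0.8370.
Condition B: z_P = (63.2 − 59.1)/15.3 = 0.2680; z_E = (5.97 − 4.76)/0.81 = 1.4938; E_B = (0.2680 − 1.4938)/√2 = -0.8668.
E_A − E_B = -0.8370 − (-0.8668) = 0.0298 ≈ 0.03.

0.03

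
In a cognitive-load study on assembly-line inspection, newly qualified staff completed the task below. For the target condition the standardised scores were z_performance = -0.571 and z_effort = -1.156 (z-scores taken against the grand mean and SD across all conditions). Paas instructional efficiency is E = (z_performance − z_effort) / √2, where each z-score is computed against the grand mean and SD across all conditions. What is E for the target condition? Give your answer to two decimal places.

0.41

z_P − z_E = -0.571 − (-1.156) = 0.5850.
E = 0.5850 / √2 = 0.5850 / 1.41421 = 0.4137 ≈ 0.41.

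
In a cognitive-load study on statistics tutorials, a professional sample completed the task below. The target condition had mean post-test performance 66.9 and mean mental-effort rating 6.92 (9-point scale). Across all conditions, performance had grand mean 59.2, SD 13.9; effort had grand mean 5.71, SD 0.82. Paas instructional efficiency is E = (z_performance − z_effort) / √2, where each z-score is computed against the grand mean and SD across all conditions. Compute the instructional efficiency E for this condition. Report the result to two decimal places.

z_performance = (66.9 − 59.2) / 13.9 = 7.7000 / 13.9 = 0.5540.
z_effort = (6.92 − 5.71) / 0.82 = 1.2100 / 0.82 = 1.4756.
z_P − z_E = 0.5540 − 1.4756 = -0.9216.
E = -0.9216 / √2 = -0.9216 / 1.41421 = -0.6517 ≈ -0.65.

-0.65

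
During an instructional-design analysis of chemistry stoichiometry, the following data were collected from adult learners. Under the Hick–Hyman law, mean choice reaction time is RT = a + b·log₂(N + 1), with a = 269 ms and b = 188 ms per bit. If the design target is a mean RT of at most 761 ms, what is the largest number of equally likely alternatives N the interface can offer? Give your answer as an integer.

Set 269 + 188·log₂(N + 1) ≤ 761.
log₂(N + 1) ≤ (761 − 269) / 188 = 2.6170.
N + 1 ≤ 2^2.6170 = 6.1347.
N ≤ 5.1347, so the largest integer N is 5.

5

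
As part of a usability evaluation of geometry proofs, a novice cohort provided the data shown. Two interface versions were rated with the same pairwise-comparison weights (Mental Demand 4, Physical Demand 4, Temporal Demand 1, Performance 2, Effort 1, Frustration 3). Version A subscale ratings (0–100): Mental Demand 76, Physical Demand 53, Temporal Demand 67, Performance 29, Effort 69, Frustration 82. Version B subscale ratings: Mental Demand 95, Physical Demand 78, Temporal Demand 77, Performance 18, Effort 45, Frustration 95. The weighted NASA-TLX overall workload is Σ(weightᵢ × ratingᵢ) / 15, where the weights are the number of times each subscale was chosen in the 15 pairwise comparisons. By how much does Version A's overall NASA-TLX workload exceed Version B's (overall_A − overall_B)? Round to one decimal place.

Version A weighted sum = 4·76 + 4·53 + 1·67 + 2·29 + 1·69 + 3·82 = 304 + 212 + 67 + 58 + 69 + 246 = 956; overall_A = 956/15 = 63.7333.
Version B weighted sum = 4·95 + 4·78 + 1·77 + 2·18 + 1·45 + 3·95 = 380 + 312 + 77 + 36 + 45 + 285 = 1135; overall_B = 1135/15 = 75.6667.
Difference = 63.7333 − 75.6667 = -11.9334 ≈ -11.9.

-11.9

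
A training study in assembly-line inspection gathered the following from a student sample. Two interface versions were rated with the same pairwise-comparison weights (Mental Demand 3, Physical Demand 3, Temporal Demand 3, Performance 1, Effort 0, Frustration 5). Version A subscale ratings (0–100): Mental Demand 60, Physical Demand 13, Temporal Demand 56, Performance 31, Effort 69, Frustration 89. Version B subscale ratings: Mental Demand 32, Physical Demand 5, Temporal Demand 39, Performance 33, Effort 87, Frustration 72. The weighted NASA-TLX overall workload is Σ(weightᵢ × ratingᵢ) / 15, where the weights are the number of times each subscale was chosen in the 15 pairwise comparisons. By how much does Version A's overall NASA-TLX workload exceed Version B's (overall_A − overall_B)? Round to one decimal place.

16.1

Version A weighted sum = 3·60 + 3·13 + 3·56 + 1·31 + 0·69 + 5·89 = 180 + 39 + 168 + 31 + 0 + 445 = 863; overall_A = 863/15 = 57.5333.
Version B weighted sum = 3·32 + 3·5 + 3·39 + 1·33 + 0·87 + 5·72 = 96 + 15 + 117 + 33 + 0 + 360 = 621; overall_B = 621/15 = 41.4000.
Difference = 57.5333 − 41.4000 = 16.1333 ≈ 16.1.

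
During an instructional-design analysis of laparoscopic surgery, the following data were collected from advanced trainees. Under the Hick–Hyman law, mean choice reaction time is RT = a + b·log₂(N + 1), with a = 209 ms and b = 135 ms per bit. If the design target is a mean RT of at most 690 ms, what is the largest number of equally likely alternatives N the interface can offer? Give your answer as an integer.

10

Set 209 + 135·log₂(N + 1) ≤ 690.
log₂(N + 1) ≤ (690 − 209) / 135 = 3.5630.
N + 1 ≤ 2^3.5630 = 11.8187.
N ≤ 10.8187, so the largest integer N is 10.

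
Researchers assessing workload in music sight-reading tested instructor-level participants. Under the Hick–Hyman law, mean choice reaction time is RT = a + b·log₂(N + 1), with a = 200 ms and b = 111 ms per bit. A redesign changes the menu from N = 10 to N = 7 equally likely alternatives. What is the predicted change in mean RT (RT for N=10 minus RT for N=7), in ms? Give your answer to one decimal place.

51.0

RT(10) = 200 + 111·log₂(11) = 200 + 111·3.4594 = 583.9934 ms.
RT(7) = 200 + 111·log₂(8) = 200 + 111·3.0000 = 533.0000 ms.
Difference = 583.9934 − 533.0000 = 50.9934 ≈ 51.0 ms.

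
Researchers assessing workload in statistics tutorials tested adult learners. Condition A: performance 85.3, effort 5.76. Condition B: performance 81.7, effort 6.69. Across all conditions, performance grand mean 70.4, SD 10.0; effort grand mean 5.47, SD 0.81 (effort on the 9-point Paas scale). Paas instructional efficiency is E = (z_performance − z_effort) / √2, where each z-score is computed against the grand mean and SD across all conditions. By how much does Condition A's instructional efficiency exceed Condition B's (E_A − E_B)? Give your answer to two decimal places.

Condition A: z_P = (85.3 − 70.4)/10.0 = 1.4900; z_E = (5.76 − 5.47)/0.81 = 0.3580; E_A = (1.4900 − 0.3580)/√2 = 0.8004.
Condition B: z_P = (81.7 − 70.4)/10.0 = 1.1300; z_E = (6.69 − 5.47)/0.81 = 1.5062; E_B = (1.1300 − 1.5062)/√2 = -0.2660.
E_A − E_B = 0.8004 − (-0.2660) = 1.0664 ≈ 1.07.

1.07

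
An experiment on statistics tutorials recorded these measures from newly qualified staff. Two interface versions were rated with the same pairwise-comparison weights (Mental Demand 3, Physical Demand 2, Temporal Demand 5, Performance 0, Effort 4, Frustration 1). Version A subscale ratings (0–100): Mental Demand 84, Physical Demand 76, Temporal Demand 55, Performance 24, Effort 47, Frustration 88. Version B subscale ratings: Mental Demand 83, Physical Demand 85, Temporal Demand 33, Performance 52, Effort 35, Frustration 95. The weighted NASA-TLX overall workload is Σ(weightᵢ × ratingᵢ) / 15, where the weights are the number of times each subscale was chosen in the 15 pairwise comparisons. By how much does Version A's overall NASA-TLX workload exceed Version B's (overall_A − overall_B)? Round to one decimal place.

9.1

Version A weighted sum = 3·84 + 2·76 + 5·55 + 0·24 + 4·47 + 1·88 = 252 + 152 + 275 + 0 + 188 + 88 = 955; overall_A = 955/15 = 63.6667.
Version B weighted sum = 3·83 + 2·85 + 5·33 + 0·52 + 4·35 + 1·95 = 249 + 170 + 165 + 0 + 140 + 95 = 819; overall_B = 819/15 = 54.6000.
Difference = 63.6667 − 54.6000 = 9.0667 ≈ 9.1.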